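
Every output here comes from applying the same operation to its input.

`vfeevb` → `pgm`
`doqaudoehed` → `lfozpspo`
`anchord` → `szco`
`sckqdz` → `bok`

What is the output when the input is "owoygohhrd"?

jrzssco

In each case the input is transformed by: shift every letter 11 places forward in the alphabet (wrapping around), then delete the first 3 characters.
Starting from "owoygohhrd": after the first operation, "zhzjrzssco"; after the second, "jrzssco".
(Check on "anchord": → "lynszco" → "szco" ✓)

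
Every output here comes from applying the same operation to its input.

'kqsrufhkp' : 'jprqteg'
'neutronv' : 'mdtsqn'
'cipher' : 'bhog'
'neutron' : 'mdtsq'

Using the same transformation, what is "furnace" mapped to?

etqmz

The pattern: delete the last 2 characters, then shift every letter 1 place backward in the alphabet (wrapping around).
For "furnace", step one produces "furna"; step two turns that into "etqmz".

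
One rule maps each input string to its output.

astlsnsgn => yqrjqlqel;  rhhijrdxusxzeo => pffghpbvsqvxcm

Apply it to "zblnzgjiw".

xzjlxehgu

Rule — shift every letter 2 places backward in the alphabet (wrapping around).
So "zblnzgjiw" becomes "xzjlxehgu".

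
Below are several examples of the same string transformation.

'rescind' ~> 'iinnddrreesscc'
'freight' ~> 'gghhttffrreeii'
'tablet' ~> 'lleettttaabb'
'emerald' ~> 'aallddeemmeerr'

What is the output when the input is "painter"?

tteerrppaaiinn

Each output is the input with this applied: move the last 3 characters to the front (rotate right by 3), then double every character.
"painter" → "tteerrppaaiinn".
(Check on "tablet": → "lettab" → "lleettttaabb" ✓)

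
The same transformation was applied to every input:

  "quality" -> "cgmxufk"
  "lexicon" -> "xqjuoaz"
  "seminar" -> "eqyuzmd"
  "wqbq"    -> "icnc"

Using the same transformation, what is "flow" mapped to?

The transformation: shift every letter 12 places forward in the alphabet (wrapping around).
"flow" → "rxai".

rxai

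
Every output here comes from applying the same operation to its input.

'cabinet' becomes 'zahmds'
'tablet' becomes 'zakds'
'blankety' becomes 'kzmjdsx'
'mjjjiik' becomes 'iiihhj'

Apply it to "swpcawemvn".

vobzvdlum

Looking at the pairs, the operation is to shift every letter 1 place backward in the alphabet (wrapping around), then delete the first character.
For "swpcawemvn", step one produces "rvobzvdlum"; step two turns that into "vobzvdlum".
(Check on "tablet": → "szakds" → "zakds" ✓)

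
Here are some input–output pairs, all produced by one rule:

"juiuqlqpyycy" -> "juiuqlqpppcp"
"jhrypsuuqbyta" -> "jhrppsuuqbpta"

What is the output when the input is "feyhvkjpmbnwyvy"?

fephvkjpmbnwpvp

What's happening: replace every "y" with "p".
Applying that to "feyhvkjpmbnwyvy" gives "fephvkjpmbnwpvp".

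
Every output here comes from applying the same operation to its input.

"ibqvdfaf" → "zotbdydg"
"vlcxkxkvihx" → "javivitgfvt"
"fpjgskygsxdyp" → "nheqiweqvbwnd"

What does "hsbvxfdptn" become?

qztvdbnrlf

Looking at the pairs, the operation is to move the first character to the end, then shift every letter 2 places backward in the alphabet (wrapping around).
On "hsbvxfdptn": the first step gives "sbvxfdptnh", and the second then gives "qztvdbnrlf".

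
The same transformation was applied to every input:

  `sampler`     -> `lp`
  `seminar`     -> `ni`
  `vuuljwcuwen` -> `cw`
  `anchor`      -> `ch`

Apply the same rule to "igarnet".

nr

The pattern: take characters alternately from the front and the back (1st, last, 2nd, 2nd-last, ...), then keep only the last 2 characters.
Applying both steps to "igarnet": "itgeanr", then "nr".
(Check on "anchor": → "arnoch" → "ch" ✓)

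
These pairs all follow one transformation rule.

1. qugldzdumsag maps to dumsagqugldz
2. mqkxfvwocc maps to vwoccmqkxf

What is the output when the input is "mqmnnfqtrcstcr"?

The rule is to swap the front and back halves of the string.
On "mqmnnfqtrcstcr" that produces "trcstcrmqmnnfq".

trcstcrmqmnnfq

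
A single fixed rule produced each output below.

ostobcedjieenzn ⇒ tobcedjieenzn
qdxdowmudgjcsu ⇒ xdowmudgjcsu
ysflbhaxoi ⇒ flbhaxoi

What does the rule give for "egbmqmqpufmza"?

bmqmqpufmza

The transformation: delete the first 2 characters.
So "egbmqmqpufmza" becomes "bmqmqpufmza".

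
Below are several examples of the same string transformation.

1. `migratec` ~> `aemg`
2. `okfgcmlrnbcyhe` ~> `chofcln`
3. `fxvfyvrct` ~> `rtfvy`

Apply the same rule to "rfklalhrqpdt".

qdrkah

Rule — keep every other character starting from the first (positions 1st, 3rd, 5th, ...), then move the last 2 characters to the front (rotate right by 2).
On "rfklalhrqpdt" that produces "qdrkah".
(Check on "okfgcmlrnbcyhe": → "ofclnch" → "chofcln" ✓)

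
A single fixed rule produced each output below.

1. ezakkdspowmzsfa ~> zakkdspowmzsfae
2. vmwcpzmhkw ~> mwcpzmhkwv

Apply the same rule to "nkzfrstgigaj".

In each case the input is transformed by: move the first character to the end.
For "nkzfrstgigaj" the result is "kzfrstgigajn".

kzfrstgigajn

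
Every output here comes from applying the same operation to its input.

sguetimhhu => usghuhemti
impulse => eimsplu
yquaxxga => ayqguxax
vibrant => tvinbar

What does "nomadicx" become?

xnocmiad

In each case the input is transformed by: swap the first and last characters, then take characters alternately from the front and the back (1st, last, 2nd, 2nd-last, ...).
For "nomadicx", step one produces "xomadicn"; step two turns that into "xnocmiad".
(Check on "vibrant": → "tibranv" → "tvinbar" ✓)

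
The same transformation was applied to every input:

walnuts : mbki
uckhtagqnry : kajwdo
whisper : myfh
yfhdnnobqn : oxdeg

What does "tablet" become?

jru

The pattern: keep every other character starting from the first (positions 1st, 3rd, 5th, ...), then shift every letter 10 places backward in the alphabet (wrapping around).
Applying both steps to "tablet": "tbe", then "jru".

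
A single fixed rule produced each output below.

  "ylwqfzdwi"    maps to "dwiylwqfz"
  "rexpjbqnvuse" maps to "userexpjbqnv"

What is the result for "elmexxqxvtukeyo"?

eyoelmexxqxvtuk

In each case the input is transformed by: move the last 3 characters to the front (rotate right by 3).
On "elmexxqxvtukeyo" that produces "eyoelmexxqxvtuk".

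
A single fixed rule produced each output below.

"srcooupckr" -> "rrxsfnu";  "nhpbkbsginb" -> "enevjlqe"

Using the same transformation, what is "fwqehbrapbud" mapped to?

hkeudsexg

Each output is the input with this applied: shift every letter 3 places forward in the alphabet (wrapping around), then delete the first 3 characters.
Applying both steps to "fwqehbrapbud": "izthkeudsexg", then "hkeudsexg".
(Check on "nhpbkbsginb": → "qksenevjlqe" → "enevjlqe" ✓)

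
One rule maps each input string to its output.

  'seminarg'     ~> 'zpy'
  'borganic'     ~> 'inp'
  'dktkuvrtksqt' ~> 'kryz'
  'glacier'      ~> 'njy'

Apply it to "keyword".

Rule — shift every letter 7 places forward in the alphabet (wrapping around), then keep one character in every 3, starting at position 1 (positions 1st, 4th, 7th, ...).
Starting from "keyword": after the first operation, "rlfdvyk"; after the second, "rdk".
(Check on "borganic": → "ivynhupj" → "inp" ✓)

rdk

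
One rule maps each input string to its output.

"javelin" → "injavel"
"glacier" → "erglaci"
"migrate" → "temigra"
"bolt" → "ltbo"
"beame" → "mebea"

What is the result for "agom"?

omag

Rule — move the last 2 characters to the front (rotate right by 2).
Applying that to "agom" gives "omag".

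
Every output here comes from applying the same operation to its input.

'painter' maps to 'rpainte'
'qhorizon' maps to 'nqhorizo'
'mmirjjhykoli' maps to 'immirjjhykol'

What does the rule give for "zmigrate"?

ezmigrat

Rule — move the last character to the front.
On "zmigrate" that produces "ezmigrat".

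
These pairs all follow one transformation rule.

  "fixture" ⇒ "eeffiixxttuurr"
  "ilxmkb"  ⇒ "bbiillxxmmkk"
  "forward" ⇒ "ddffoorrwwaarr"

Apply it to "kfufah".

hhkkffuuffaa

The rule is to double every character, then move the last 2 characters to the front (rotate right by 2).
For "kfufah", step one produces "kkffuuffaahh"; step two turns that into "hhkkffuuffaa".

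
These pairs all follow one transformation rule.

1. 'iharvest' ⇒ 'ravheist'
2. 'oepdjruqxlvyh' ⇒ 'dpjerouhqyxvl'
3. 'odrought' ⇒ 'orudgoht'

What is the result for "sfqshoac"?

sqhfosac

The transformation: move the first 3 characters to the end (rotate left by 3), then take characters alternately from the front and the back (1st, last, 2nd, 2nd-last, ...).
For "sfqshoac", step one produces "shoacsfq"; step two turns that into "sqhfosac".
(Check on "odrought": → "oughtodr" → "orudgoht" ✓)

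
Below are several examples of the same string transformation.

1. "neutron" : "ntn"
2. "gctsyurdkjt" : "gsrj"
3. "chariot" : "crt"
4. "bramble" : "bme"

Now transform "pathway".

phy

Each output is the input with this applied: keep one character in every 3, starting at position 1 (positions 1st, 4th, 7th, ...).
So "pathway" becomes "phy".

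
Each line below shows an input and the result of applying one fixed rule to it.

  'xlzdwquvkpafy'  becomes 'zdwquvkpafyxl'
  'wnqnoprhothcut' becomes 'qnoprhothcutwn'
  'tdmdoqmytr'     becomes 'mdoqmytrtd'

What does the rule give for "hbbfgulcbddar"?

bfgulcbddarhb

What's happening: move the first 2 characters to the end (rotate left by 2).
For "hbbfgulcbddar" the result is "bfgulcbddarhb".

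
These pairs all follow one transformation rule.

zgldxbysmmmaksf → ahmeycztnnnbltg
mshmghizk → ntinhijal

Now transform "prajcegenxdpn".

qsbkdfhfoyeqo

Rule — shift every letter 1 place forward in the alphabet (wrapping around).
So "prajcegenxdpn" becomes "qsbkdfhfoyeqo".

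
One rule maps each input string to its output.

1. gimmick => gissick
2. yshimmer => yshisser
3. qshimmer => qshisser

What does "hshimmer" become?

hshisser

What's happening: replace every "m" with "s".
So "hshimmer" becomes "hshisser".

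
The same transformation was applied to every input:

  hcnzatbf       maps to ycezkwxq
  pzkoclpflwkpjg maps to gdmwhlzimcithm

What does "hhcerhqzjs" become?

Rule — shift every letter 3 places backward in the alphabet (wrapping around), then move the last 2 characters to the front (rotate right by 2).
For "hhcerhqzjs", step one produces "eezboenwgp"; step two turns that into "gpeezboenw".
(Check on "hcnzatbf": → "ezkwxqyc" → "ycezkwxq" ✓)

gpeezboenw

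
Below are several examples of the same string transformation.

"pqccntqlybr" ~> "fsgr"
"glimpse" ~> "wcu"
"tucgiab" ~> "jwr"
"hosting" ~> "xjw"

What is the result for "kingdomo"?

awc

The rule is to shift every letter 10 places backward in the alphabet (wrapping around), then keep one character in every 3, starting at position 1 (positions 1st, 4th, 7th, ...).
On "kingdomo": the first step gives "aydwtece", and the second then gives "awc".
(Check on "tucgiab": → "jkswyqr" → "jwr" ✓)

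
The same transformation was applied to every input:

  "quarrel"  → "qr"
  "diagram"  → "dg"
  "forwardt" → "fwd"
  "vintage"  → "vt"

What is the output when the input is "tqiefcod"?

teo

In each case the input is transformed by: move the last character to the front, then keep one character in every 3, starting at position 2 (positions 2nd, 5th, 8th, ...).
On "tqiefcod": the first step gives "dtqiefco", and the second then gives "teo".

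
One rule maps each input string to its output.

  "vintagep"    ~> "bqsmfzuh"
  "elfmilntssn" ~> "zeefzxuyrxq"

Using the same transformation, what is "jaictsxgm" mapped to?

Each output is the input with this applied: reverse the string, then shift every letter 12 places forward in the alphabet (wrapping around).
For "jaictsxgm", step one produces "mgxstciaj"; step two turns that into "ysjefoumv".

ysjefoumv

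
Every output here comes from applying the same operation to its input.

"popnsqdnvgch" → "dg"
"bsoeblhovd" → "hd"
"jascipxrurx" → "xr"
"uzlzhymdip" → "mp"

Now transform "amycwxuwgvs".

The pattern: keep one character in every 3, starting at position 1 (positions 1st, 4th, 7th, ...), then delete the first 2 characters.
For "amycwxuwgvs", step one produces "acuv"; step two turns that into "uv".
(Check on "popnsqdnvgch": → "pndg" → "dg" ✓)

uv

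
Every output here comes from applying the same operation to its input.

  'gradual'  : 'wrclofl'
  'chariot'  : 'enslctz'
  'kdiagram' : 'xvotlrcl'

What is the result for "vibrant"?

egtmcly

Looking at the pairs, the operation is to move the last character to the front, then shift every letter 11 places forward in the alphabet (wrapping around).
Working it through for "vibrant": intermediate "tvibran", final "egtmcly".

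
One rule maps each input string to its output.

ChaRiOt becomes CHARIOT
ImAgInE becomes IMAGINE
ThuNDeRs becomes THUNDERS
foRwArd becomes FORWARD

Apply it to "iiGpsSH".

Looking at the pairs, the operation is to convert every letter to uppercase.
Applying that to "iiGpsSH" gives "IIGPSSH".

IIGPSSH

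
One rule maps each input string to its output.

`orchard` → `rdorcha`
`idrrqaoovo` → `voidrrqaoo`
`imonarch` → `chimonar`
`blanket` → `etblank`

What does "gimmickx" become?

Rule — move the last 2 characters to the front (rotate right by 2).
Doing the same to "gimmickx": "kxgimmic".

kxgimmic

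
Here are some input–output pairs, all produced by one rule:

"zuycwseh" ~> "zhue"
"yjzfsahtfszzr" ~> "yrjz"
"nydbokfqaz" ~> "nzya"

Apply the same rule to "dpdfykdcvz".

dzpv

The pattern: take characters alternately from the front and the back (1st, last, 2nd, 2nd-last, ...), then keep only the first 4 characters.
For "dpdfykdcvz", step one produces "dzpvdcfdyk"; step two turns that into "dzpv".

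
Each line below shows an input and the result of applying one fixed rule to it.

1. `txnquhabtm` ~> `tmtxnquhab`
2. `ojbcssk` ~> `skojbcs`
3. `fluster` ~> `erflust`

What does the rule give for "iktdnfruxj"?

The rule is to move the last 2 characters to the front (rotate right by 2).
Doing the same to "iktdnfruxj": "xjiktdnfru".

xjiktdnfru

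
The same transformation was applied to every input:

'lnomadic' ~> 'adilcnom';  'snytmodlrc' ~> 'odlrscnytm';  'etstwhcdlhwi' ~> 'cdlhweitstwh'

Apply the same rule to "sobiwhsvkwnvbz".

vkwnvbszobiwhs

Rule — swap the first and last characters, then swap the front and back halves of the string.
Doing the same to "sobiwhsvkwnvbz": "vkwnvbszobiwhs".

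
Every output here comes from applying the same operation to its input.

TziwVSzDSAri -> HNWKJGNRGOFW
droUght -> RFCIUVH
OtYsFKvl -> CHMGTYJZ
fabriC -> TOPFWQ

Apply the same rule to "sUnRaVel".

Looking at the pairs, the operation is to shift every letter 12 places backward in the alphabet (wrapping around), then convert every letter to uppercase.
Applying that to "sUnRaVel" gives "GIBFOJSZ".

GIBFOJSZ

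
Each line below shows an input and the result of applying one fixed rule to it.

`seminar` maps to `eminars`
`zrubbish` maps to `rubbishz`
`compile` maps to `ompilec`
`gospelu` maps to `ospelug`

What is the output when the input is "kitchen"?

In each case the input is transformed by: move the first character to the end.
"kitchen" → "itchenk".

itchenk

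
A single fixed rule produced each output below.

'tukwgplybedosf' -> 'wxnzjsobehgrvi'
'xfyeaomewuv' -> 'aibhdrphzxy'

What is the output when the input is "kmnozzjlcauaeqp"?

npqrccmofdxdhts

Each output is the input with this applied: shift every letter 3 places forward in the alphabet (wrapping around).
Doing the same to "kmnozzjlcauaeqp": "npqrccmofdxdhts".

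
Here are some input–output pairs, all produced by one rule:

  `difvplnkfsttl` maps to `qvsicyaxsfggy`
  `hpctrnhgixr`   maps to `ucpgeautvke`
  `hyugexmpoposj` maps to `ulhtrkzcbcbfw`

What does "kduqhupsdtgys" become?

xqhduhcfqgtlf

Each output is the input with this applied: shift every letter 13 places forward in the alphabet (wrapping around) — i.e. ROT13.
On "kduqhupsdtgys" that produces "xqhduhcfqgtlf".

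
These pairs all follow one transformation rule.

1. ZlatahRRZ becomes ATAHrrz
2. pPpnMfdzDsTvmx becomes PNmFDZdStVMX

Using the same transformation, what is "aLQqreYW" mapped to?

Each output is the input with this applied: delete the first 2 characters, then flip the case of every letter.
Applying both steps to "aLQqreYW": "QqreYW", then "qQREyw".

qQREyw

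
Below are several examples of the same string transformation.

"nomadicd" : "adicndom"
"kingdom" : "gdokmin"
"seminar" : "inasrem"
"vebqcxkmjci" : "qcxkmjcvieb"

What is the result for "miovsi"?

vsmiio

Rule — swap the first and last characters, then move the first 3 characters to the end (rotate left by 3).
"miovsi" → "iiovsm" → "vsmiio".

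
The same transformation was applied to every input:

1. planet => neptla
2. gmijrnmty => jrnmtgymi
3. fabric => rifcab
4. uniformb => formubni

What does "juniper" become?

Each output is the input with this applied: swap the first and last characters, then move the first 3 characters to the end (rotate left by 3).
On "juniper": the first step gives "runipej", and the second then gives "ipejrun".
(Check on "gmijrnmty": → "ymijrnmtg" → "jrnmtgymi" ✓)

ipejrun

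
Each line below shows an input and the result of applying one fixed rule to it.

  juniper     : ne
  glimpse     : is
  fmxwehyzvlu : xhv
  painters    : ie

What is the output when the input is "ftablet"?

Looking at the pairs, the operation is to keep one character in every 3, starting at position 3 (positions 3rd, 6th, 9th, ...).
For "ftablet" the result is "ae".

ae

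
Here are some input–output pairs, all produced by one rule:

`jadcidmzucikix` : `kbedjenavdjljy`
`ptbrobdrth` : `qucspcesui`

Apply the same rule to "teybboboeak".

The rule is to shift every letter 1 place forward in the alphabet (wrapping around).
So "teybboboeak" becomes "ufzccpcpfbl".

ufzccpcpfbl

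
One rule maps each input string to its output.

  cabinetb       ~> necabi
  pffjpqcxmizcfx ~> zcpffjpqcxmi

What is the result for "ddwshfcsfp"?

csddwshf

Looking at the pairs, the operation is to delete the last 2 characters, then move the last 2 characters to the front (rotate right by 2).
Starting from "ddwshfcsfp": after the first operation, "ddwshfcs"; after the second, "csddwshf".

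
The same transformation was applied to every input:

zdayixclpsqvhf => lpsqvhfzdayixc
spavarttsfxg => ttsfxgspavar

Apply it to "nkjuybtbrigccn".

Each output is the input with this applied: swap the front and back halves of the string.
"nkjuybtbrigccn" → "brigccnnkjuybt".

brigccnnkjuybt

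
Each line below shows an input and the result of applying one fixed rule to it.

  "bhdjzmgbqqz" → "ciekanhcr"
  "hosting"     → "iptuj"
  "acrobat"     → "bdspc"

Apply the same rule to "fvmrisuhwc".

The rule is to shift every letter 1 place forward in the alphabet (wrapping around), then delete the last 2 characters.
Working it through for "fvmrisuhwc": intermediate "gwnsjtvixd", final "gwnsjtvi".

gwnsjtvi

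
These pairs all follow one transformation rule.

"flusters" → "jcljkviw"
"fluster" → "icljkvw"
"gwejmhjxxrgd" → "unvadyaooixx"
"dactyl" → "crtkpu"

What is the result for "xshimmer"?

ijyzddvo

Looking at the pairs, the operation is to swap the first and last characters, then shift every letter 9 places backward in the alphabet (wrapping around).
Applying both steps to "xshimmer": "rshimmex", then "ijyzddvo".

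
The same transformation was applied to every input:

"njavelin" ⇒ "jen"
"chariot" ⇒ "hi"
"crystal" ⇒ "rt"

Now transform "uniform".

Each output is the input with this applied: keep one character in every 3, starting at position 2 (positions 2nd, 5th, 8th, ...).
"uniform" → "no".

no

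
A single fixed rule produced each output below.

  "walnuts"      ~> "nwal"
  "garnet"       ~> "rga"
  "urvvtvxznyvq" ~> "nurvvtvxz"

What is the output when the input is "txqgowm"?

gtxq

The rule is to delete the last 3 characters, then move the last character to the front.
Starting from "txqgowm": after the first operation, "txqg"; after the second, "gtxq".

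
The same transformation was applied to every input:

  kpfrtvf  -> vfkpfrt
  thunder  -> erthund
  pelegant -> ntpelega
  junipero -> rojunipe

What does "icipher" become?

ericiph

In each case the input is transformed by: move the last 2 characters to the front (rotate right by 2).
On "icipher" that produces "ericiph".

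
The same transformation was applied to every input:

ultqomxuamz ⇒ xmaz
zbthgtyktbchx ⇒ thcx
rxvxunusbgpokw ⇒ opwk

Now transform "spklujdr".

Rule — swap each adjacent pair of characters (1↔2, 3↔4, ...), then keep only the last 4 characters.
Working it through for "spklujdr": intermediate "pslkjurd", final "jurd".
(Check on "rxvxunusbgpokw": → "xrxvnusugbopwk" → "opwk" ✓)

jurd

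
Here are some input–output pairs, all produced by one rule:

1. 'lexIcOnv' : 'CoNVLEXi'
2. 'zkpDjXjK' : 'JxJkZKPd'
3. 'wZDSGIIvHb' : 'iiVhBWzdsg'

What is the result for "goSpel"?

The transformation: swap the front and back halves of the string, then flip the case of every letter.
For "goSpel", step one produces "pelgoS"; step two turns that into "PELGOs".
(Check on "lexIcOnv": → "cOnvlexI" → "CoNVLEXi" ✓)

PELGOs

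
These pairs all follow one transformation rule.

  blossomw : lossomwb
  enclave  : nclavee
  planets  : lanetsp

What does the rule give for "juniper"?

The transformation: move the first character to the end.
So "juniper" becomes "uniperj".

uniperj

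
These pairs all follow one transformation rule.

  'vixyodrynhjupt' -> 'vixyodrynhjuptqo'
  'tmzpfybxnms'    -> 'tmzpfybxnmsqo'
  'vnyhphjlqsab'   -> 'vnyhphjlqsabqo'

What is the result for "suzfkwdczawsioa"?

Each output is the input with this applied: append "qo".
Doing the same to "suzfkwdczawsioa": "suzfkwdczawsioaqo".

suzfkwdczawsioaqo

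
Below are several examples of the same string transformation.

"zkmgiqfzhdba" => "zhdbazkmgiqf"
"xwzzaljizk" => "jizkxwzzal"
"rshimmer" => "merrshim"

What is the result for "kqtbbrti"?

rtikqtbb

In each case the input is transformed by: move the first character to the end, then swap the front and back halves of the string.
"kqtbbrti" → "qtbbrtik" → "rtikqtbb".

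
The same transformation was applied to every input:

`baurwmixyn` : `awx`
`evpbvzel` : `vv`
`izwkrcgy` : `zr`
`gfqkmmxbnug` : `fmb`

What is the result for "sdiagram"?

In each case the input is transformed by: delete the last character, then keep one character in every 3, starting at position 2 (positions 2nd, 5th, 8th, ...).
Starting from "sdiagram": after the first operation, "sdiagra"; after the second, "dg".

dg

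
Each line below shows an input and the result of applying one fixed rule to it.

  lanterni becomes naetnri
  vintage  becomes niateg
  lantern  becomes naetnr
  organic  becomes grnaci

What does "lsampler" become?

aspmelr

The transformation: delete the first character, then swap each adjacent pair of characters (1↔2, 3↔4, ...).
On "lsampler": the first step gives "sampler", and the second then gives "aspmelr".
(Check on "lantern": → "antern" → "naetnr" ✓)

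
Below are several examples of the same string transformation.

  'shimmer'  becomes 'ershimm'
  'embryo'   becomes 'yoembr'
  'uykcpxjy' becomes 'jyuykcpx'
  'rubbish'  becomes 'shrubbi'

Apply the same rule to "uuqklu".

Each output is the input with this applied: move the last 2 characters to the front (rotate right by 2).
On "uuqklu" that produces "luuuqk".

luuuqk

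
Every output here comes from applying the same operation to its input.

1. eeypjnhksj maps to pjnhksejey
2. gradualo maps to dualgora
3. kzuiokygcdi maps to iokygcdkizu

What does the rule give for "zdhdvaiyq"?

Rule — swap the first and last characters, then move the first 3 characters to the end (rotate left by 3).
On "zdhdvaiyq": the first step gives "qdhdvaiyz", and the second then gives "dvaiyzqdh".
(Check on "eeypjnhksj": → "jeypjnhkse" → "pjnhksejey" ✓)

dvaiyzqdh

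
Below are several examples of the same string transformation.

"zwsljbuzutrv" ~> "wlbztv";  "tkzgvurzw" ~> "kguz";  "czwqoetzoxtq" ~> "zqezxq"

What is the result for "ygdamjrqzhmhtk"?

In each case the input is transformed by: keep every other character starting from the second (positions 2nd, 4th, 6th, ...).
On "ygdamjrqzhmhtk" that produces "gajqhhk".

gajqhhk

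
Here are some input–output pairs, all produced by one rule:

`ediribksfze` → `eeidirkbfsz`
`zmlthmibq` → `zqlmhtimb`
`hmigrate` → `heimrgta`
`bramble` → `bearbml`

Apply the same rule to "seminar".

srmenia

The transformation: move the last character to the front, then swap each adjacent pair of characters (1↔2, 3↔4, ...).
For "seminar", step one produces "rsemina"; step two turns that into "srmenia".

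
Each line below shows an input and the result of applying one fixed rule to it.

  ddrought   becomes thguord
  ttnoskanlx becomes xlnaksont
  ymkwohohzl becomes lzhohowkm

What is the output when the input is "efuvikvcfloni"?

inolfcvkivuf

The pattern: delete the first character, then reverse the string.
"efuvikvcfloni" → "fuvikvcfloni" → "inolfcvkivuf".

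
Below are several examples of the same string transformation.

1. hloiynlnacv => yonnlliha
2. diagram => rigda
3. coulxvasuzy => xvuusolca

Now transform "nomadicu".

onmida

Each output is the input with this applied: delete the last 2 characters, then sort the characters into reverse alphabetical order.
Applying both steps to "nomadicu": "nomadi", then "onmida".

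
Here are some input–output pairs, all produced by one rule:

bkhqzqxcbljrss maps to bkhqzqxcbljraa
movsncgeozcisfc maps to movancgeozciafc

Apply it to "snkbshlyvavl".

ankbahlyvavl

The rule is to replace every "s" with "a".
Doing the same to "snkbshlyvavl": "ankbahlyvavl".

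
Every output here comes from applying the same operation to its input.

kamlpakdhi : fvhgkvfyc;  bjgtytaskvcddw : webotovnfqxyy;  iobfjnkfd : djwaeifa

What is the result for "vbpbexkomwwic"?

qwkwzsfjhrrd

The transformation: shift every letter 5 places backward in the alphabet (wrapping around), then delete the last character.
On "vbpbexkomwwic": the first step gives "qwkwzsfjhrrdx", and the second then gives "qwkwzsfjhrrd".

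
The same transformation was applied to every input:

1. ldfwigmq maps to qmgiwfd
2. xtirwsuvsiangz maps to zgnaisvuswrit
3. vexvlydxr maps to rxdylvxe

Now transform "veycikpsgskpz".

zpksgspkicye

The rule is to reverse the string, then delete the last character.
On "veycikpsgskpz": the first step gives "zpksgspkicyev", and the second then gives "zpksgspkicye".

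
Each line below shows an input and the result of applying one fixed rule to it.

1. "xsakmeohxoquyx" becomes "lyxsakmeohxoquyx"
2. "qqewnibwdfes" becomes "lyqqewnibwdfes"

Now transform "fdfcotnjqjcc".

In each case the input is transformed by: prepend "ly".
Doing the same to "fdfcotnjqjcc": "lyfdfcotnjqjcc".

lyfdfcotnjqjcc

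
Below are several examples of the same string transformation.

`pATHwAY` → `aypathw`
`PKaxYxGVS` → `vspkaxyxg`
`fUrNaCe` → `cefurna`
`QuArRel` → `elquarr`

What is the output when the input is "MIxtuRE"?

Looking at the pairs, the operation is to move the last 2 characters to the front (rotate right by 2), then convert every letter to lowercase.
On "MIxtuRE": the first step gives "REMIxtu", and the second then gives "remixtu".

remixtu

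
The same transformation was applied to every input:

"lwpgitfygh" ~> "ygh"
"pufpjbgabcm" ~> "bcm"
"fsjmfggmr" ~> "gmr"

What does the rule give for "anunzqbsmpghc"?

ghc

The transformation: keep only the last 3 characters.
Doing the same to "anunzqbsmpghc": "ghc".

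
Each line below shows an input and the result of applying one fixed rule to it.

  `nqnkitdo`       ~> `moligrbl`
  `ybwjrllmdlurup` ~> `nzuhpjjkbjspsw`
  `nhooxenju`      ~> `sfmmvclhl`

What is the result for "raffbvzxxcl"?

jyddztxvvap

The pattern: swap the first and last characters, then shift every letter 2 places backward in the alphabet (wrapping around).
Applying both steps to "raffbvzxxcl": "laffbvzxxcr", then "jyddztxvvap".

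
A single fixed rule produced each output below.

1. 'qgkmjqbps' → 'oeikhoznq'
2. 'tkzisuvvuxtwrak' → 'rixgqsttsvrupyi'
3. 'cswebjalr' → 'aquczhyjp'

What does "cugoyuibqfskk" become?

Each output is the input with this applied: shift every letter 2 places backward in the alphabet (wrapping around).
Doing the same to "cugoyuibqfskk": "asemwsgzodqii".

asemwsgzodqii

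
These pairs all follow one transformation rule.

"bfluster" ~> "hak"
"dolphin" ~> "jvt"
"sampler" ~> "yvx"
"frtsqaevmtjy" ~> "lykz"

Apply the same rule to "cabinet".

ioz

What's happening: keep one character in every 3, starting at position 1 (positions 1st, 4th, 7th, ...), then shift every letter 6 places forward in the alphabet (wrapping around).
On "cabinet": the first step gives "cit", and the second then gives "ioz".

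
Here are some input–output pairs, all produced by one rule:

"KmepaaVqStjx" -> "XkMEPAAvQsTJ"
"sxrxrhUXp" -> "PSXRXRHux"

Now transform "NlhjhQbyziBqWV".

vnLHJHqBYZIbQw

Each output is the input with this applied: flip the case of every letter, then move the last character to the front.
"NlhjhQbyziBqWV" → "nLHJHqBYZIbQwv" → "vnLHJHqBYZIbQw".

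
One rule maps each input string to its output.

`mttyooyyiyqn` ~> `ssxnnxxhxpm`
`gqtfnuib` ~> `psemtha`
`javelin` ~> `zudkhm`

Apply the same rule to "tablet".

The pattern: delete the first character, then shift every letter 1 place backward in the alphabet (wrapping around).
Starting from "tablet": after the first operation, "ablet"; after the second, "zakds".

zakds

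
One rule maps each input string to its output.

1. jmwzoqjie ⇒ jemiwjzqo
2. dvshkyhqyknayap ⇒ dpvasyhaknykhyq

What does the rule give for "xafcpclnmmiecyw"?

xwayfccepicmlmn

Rule — take characters alternately from the front and the back (1st, last, 2nd, 2nd-last, ...).
So "xafcpclnmmiecyw" becomes "xwayfccepicmlmn".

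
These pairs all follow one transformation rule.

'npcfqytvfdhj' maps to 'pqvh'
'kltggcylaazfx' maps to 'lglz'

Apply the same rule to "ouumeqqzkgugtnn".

Each output is the input with this applied: keep one character in every 3, starting at position 2 (positions 2nd, 5th, 8th, ...).
Doing the same to "ouumeqqzkgugtnn": "uezun".

uezun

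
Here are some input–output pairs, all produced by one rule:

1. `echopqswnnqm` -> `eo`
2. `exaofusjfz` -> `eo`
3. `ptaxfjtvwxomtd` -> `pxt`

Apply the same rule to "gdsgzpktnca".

Rule — keep one character in every 3, starting at position 1 (positions 1st, 4th, 7th, ...), then delete the last 2 characters.
Doing the same to "gdsgzpktnca": "gg".

gg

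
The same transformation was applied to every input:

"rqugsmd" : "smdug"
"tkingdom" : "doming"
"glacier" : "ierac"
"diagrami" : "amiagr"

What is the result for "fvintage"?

ageint

The pattern: delete the first 2 characters, then move the last 3 characters to the front (rotate right by 3).
Working it through for "fvintage": intermediate "intage", final "ageint".
(Check on "glacier": → "acier" → "ierac" ✓)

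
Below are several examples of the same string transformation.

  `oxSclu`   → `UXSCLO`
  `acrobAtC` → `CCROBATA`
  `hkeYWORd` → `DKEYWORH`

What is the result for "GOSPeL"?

LOSPEG

The rule is to swap the first and last characters, then convert every letter to uppercase.
For "GOSPeL" the result is "LOSPEG".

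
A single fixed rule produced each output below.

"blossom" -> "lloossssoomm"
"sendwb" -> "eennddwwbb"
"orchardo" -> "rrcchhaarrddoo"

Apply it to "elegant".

lleeggaanntt

The rule is to delete the first character, then double every character.
"elegant" → "legant" → "lleeggaanntt".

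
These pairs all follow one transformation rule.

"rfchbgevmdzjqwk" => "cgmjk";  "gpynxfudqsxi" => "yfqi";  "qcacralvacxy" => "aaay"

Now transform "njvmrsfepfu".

vsp

In each case the input is transformed by: keep one character in every 3, starting at position 3 (positions 3rd, 6th, 9th, ...).
Doing the same to "njvmrsfepfu": "vsp".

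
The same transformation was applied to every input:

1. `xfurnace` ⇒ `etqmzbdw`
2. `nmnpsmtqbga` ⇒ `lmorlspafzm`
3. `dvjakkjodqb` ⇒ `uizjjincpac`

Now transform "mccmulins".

bbltkhmrl

Each output is the input with this applied: shift every letter 1 place backward in the alphabet (wrapping around), then move the first character to the end.
For "mccmulins", step one produces "lbbltkhmr"; step two turns that into "bbltkhmrl".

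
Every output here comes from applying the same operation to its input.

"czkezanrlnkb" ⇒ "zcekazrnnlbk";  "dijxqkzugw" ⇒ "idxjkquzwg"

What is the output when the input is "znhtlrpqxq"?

nzthrlqpqx

In each case the input is transformed by: swap each adjacent pair of characters (1↔2, 3↔4, ...).
"znhtlrpqxq" → "nzthrlqpqx".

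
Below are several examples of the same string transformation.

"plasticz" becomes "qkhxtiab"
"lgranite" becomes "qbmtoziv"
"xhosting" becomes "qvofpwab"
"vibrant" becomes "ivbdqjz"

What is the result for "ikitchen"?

The transformation: shift every letter 8 places forward in the alphabet (wrapping around), then move the last 3 characters to the front (rotate right by 3).
Working it through for "ikitchen": intermediate "qsqbkpmv", final "pmvqsqbk".

pmvqsqbk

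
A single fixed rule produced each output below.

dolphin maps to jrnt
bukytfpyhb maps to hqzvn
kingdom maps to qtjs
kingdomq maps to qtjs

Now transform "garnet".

mxk

In each case the input is transformed by: keep every other character starting from the first (positions 1st, 3rd, 5th, ...), then shift every letter 6 places forward in the alphabet (wrapping around).
For "garnet" the result is "mxk".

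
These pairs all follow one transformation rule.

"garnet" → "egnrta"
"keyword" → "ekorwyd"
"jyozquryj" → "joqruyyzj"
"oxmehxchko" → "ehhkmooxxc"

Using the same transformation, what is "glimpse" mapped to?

The pattern: sort the characters into alphabetical order, then move the first character to the end.
So "glimpse" becomes "gilmpse".

gilmpse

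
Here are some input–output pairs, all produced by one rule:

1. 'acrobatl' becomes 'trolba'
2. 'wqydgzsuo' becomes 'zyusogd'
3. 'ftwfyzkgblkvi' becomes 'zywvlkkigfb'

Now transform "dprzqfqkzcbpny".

zzyrqqpnkfcb

The pattern: delete the first 2 characters, then sort the characters into reverse alphabetical order.
On "dprzqfqkzcbpny": the first step gives "rzqfqkzcbpny", and the second then gives "zzyrqqpnkfcb".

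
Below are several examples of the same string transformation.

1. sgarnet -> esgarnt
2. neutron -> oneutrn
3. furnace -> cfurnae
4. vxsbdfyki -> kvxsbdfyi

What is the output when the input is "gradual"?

agradul

In each case the input is transformed by: move the last character to the front, then swap the first and last characters.
Starting from "gradual": after the first operation, "lgradua"; after the second, "agradul".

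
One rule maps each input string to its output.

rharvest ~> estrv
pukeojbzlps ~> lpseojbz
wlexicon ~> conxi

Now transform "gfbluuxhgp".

In each case the input is transformed by: delete the first 3 characters, then move the last 3 characters to the front (rotate right by 3).
For "gfbluuxhgp", step one produces "luuxhgp"; step two turns that into "hgpluux".
(Check on "pukeojbzlps": → "eojbzlps" → "lpseojbz" ✓)

hgpluux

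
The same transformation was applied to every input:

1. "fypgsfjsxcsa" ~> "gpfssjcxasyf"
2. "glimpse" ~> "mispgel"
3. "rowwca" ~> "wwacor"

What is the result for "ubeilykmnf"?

ieylmkfnbu

The pattern: move the first 2 characters to the end (rotate left by 2), then swap each adjacent pair of characters (1↔2, 3↔4, ...).
So "ubeilykmnf" becomes "ieylmkfnbu".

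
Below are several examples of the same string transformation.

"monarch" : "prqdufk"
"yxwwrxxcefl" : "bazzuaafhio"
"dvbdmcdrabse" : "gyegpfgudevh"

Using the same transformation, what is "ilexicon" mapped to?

In each case the input is transformed by: shift every letter 3 places forward in the alphabet (wrapping around).
Applying that to "ilexicon" gives "lohalfrq".

lohalfrq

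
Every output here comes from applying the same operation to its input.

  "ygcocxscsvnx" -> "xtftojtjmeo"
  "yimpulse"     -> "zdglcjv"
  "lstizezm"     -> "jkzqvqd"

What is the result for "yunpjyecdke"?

legapvtubv

Rule — shift every letter 9 places backward in the alphabet (wrapping around), then delete the first character.
"yunpjyecdke" → "plegapvtubv" → "legapvtubv".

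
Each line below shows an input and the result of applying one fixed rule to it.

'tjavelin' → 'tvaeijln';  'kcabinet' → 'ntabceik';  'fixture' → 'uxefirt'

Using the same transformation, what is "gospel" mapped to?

What's happening: sort the characters into alphabetical order, then move the last 2 characters to the front (rotate right by 2).
On "gospel": the first step gives "eglops", and the second then gives "pseglo".

pseglo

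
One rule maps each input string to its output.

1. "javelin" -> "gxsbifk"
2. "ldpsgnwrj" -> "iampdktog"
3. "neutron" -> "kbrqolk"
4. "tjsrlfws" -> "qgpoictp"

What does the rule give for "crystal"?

zovpqxi

In each case the input is transformed by: shift every letter 3 places backward in the alphabet (wrapping around).
"crystal" → "zovpqxi".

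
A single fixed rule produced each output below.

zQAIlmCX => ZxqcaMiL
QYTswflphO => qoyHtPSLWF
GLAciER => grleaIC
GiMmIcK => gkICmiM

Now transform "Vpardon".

What's happening: flip the case of every letter, then take characters alternately from the front and the back (1st, last, 2nd, 2nd-last, ...).
Starting from "Vpardon": after the first operation, "vPARDON"; after the second, "vNPOADR".

vNPOADR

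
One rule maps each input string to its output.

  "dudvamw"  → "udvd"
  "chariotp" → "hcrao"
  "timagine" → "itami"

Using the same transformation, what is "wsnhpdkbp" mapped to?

swhndp

In each case the input is transformed by: swap each adjacent pair of characters (1↔2, 3↔4, ...), then delete the last 3 characters.
Working it through for "wsnhpdkbp": intermediate "swhndpbkp", final "swhndp".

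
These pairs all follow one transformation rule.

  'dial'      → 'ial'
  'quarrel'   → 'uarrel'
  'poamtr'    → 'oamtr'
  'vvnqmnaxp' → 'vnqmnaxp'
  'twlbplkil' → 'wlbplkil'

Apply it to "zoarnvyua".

oarnvyua

What's happening: delete the first character.
On "zoarnvyua" that produces "oarnvyua".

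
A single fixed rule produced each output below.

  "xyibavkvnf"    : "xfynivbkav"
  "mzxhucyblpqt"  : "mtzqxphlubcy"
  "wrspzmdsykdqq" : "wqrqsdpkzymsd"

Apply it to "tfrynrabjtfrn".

tnfrrfytnjrba

The pattern: take characters alternately from the front and the back (1st, last, 2nd, 2nd-last, ...).
Applying that to "tfrynrabjtfrn" gives "tnfrrfytnjrba".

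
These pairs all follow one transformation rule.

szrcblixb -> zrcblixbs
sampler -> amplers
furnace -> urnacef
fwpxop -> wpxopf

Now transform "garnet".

arnetg

Each output is the input with this applied: move the first character to the end.
For "garnet" the result is "arnetg".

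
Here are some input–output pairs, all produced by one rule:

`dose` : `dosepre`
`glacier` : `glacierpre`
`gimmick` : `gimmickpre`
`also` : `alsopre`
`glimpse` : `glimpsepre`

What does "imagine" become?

In each case the input is transformed by: append "pre".
Doing the same to "imagine": "imaginepre".

imaginepre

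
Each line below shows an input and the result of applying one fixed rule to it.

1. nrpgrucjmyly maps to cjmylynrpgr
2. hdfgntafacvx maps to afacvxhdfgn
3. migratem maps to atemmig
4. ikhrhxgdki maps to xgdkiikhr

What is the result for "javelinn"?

In each case the input is transformed by: swap the front and back halves of the string, then delete the last character.
For "javelinn", step one produces "linnjave"; step two turns that into "linnjav".

linnjav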